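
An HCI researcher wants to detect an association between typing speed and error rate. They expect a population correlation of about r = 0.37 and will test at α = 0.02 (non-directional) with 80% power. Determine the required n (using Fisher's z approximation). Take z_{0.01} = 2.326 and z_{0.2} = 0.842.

Fisher's z: C = ½·ln((1+r)/(1−r)) = ½·ln(2.1746) = 0.3884.
n = ((z_{α/2} + z_β)/C)² + 3.
(2.326 + 0.842) / 0.3884 = 3.168 / 0.3884 = 8.157.
n = 8.157² + 3 = 66.53 + 3 = 69.5.
Round up.

n = 70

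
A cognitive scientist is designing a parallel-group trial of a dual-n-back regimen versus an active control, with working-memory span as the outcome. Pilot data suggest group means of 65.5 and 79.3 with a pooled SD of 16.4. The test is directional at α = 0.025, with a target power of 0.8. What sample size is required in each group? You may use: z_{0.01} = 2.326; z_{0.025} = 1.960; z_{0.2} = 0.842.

n = 23 per group

Cohen's d = |M₁ − M₂| / SD_pooled = |65.5 − 79.3| / 16.4 = 13.8 / 16.4 = 0.841.
For two independent groups with equal n: n = 2·((z_{α} + z_β) / d)².
z_{α} + z_β = 1.960 + 0.842 = 2.802.
n = 2 × (2.802 / 0.841)² = 2 × 3.332² = 2 × 11.10 = 22.2.
Round up to the next whole participant.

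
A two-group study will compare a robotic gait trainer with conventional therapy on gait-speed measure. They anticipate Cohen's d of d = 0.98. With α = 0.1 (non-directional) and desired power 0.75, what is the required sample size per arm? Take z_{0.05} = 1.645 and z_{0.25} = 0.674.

n = 12 per group

For two independent groups with equal n: n = 2·((z_{α/2} + z_β) / d)².
z_{α/2} + z_β = 1.645 + 0.674 = 2.319.
n = 2 × (2.319 / 0.98)² = 2 × 2.366² = 2 × 5.60 = 11.2.
Round up to the next whole participant.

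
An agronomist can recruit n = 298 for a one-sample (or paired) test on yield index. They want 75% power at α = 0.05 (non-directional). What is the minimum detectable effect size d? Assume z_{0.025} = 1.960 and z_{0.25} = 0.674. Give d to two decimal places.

d_min ≈ 0.15

For a single sample (or paired design) of n = 298: d_min = (z_{α/2} + z_β)/√n.
z-sum = 1.960 + 0.674 = 2.634.
d_min = 2.634 / √298 = 2.634 / 17.263 = 0.153.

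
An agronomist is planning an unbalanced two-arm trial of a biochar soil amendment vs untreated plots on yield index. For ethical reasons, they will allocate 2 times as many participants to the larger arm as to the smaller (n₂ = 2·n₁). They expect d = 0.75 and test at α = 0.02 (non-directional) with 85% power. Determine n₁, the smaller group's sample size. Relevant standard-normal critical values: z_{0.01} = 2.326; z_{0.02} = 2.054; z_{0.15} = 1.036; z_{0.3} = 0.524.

n₁ = 31

With allocation ratio k = n₂/n₁ = 2, Var(x̄₁−x̄₂) = σ²(1/n₁ + 1/(k·n₁)) = σ²·(k+1)/(k·n₁).
So n₁ = (1 + 1/k)·((z_{α/2} + z_β)/d)² = 1.500 × (3.362/0.75)².
n₁ = 1.500 × 20.09 = 30.1.
Round up: n₁ = 31, giving n₂ = 2 × 31 = 62.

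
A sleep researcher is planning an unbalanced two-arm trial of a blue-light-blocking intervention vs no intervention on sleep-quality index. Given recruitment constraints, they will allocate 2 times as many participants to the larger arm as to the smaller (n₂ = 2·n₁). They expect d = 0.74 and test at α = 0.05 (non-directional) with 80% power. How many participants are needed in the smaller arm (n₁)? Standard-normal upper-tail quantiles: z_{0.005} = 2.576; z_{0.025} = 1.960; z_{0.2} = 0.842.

With allocation ratio k = n₂/n₁ = 2, Var(x̄₁−x̄₂) = σ²(1/n₁ + 1/(k·n₁)) = σ²·(k+1)/(k·n₁).
So n₁ = (1 + 1/k)·((z_{α/2} + z_β)/d)² = 1.500 × (2.802/0.74)².
n₁ = 1.500 × 14.34 = 21.5.
Round up: n₁ = 22, giving n₂ = 2 × 22 = 44.

n₁ = 22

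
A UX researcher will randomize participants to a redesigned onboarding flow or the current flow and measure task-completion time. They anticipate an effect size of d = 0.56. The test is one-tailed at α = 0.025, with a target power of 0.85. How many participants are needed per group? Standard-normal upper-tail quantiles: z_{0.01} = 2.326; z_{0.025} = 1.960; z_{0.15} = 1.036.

n = 58 per group

For two independent groups with equal n: n = 2·((z_{α} + z_β) / d)².
z_{α} + z_β = 1.960 + 1.036 = 2.996.
n = 2 × (2.996 / 0.56)² = 2 × 5.350² = 2 × 28.62 = 57.2.
Round up to the next whole participant.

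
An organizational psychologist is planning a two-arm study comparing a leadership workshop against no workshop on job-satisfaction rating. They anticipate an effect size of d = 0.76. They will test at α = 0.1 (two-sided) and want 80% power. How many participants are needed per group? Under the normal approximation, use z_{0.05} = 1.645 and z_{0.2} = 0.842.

For two independent groups with equal n: n = 2·((z_{α/2} + z_β) / d)².
z_{α/2} + z_β = 1.645 + 0.842 = 2.487.
n = 2 × (2.487 / 0.76)² = 2 × 3.272² = 2 × 10.71 = 21.4.
Round up to the next whole participant.

n = 22 per group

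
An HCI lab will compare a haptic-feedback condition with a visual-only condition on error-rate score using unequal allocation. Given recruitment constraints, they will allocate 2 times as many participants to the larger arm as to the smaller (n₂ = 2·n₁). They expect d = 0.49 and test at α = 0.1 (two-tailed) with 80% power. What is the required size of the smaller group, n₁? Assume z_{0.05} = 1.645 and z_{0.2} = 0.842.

With allocation ratio k = n₂/n₁ = 2, Var(x̄₁−x̄₂) = σ²(1/n₁ + 1/(k·n₁)) = σ²·(k+1)/(k·n₁).
So n₁ = (1 + 1/k)·((z_{α/2} + z_β)/d)² = 1.500 × (2.487/0.49)².
n₁ = 1.500 × 25.76 = 38.6.
Round up: n₁ = 39, giving n₂ = 2 × 39 = 78.

n₁ = 39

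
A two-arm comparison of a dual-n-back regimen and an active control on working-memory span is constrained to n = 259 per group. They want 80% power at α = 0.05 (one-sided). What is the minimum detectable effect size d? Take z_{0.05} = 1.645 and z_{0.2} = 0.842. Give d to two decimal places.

For two independent groups of n = 259 each: d_min = (z_{α} + z_β)·√(2/n).
z-sum = 1.645 + 0.842 = 2.487.
d_min = 2.487 × √(2/259) = 2.487 × 0.0879 = 0.219.

d_min ≈ 0.22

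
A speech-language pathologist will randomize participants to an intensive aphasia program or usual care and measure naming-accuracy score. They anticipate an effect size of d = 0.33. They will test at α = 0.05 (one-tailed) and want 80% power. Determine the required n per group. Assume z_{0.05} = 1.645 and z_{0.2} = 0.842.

For two independent groups with equal n: n = 2·((z_{α} + z_β) / d)².
z_{α} + z_β = 1.645 + 0.842 = 2.487.
n = 2 × (2.487 / 0.33)² = 2 × 7.536² = 2 × 56.80 = 113.6.
Round up to the next whole participant.

n = 114 per group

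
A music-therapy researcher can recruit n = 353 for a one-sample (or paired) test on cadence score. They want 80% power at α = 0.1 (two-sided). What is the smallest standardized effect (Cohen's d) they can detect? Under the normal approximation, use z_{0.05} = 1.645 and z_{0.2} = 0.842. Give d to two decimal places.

d_min ≈ 0.13

For a single sample (or paired design) of n = 353: d_min = (z_{α/2} + z_β)/√n.
z-sum = 1.645 + 0.842 = 2.487.
d_min = 2.487 / √353 = 2.487 / 18.788 = 0.132.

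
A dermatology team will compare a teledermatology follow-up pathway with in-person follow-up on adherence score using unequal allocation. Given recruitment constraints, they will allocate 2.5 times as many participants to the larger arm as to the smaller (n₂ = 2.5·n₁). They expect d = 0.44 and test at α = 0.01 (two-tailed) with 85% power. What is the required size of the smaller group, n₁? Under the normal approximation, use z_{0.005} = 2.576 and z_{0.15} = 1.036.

n₁ = 95

With allocation ratio k = n₂/n₁ = 2.5, Var(x̄₁−x̄₂) = σ²(1/n₁ + 1/(k·n₁)) = σ²·(k+1)/(k·n₁).
So n₁ = (1 + 1/k)·((z_{α/2} + z_β)/d)² = 1.400 × (3.612/0.44)².
n₁ = 1.400 × 67.39 = 94.3.
Round up: n₁ = 95, giving n₂ = ⌈2.5 × 95⌉ = ⌈237.5⌉ = 238.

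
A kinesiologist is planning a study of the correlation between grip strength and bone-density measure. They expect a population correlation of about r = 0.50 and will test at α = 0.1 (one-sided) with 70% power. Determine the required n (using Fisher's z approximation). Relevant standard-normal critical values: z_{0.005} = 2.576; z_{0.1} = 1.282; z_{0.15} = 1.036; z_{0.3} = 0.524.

n = 14

Fisher's z: C = ½·ln((1+r)/(1−r)) = ½·ln(3.0000) = 0.5493.
n = ((z_{α} + z_β)/C)² + 3.
(1.282 + 0.524) / 0.5493 = 1.806 / 0.5493 = 3.288.
n = 3.288² + 3 = 10.81 + 3 = 13.8.
Round up.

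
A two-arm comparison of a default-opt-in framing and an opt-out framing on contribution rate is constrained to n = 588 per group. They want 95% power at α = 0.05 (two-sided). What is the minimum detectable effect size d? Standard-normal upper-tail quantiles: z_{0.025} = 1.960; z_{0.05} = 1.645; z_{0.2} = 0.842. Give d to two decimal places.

For two independent groups of n = 588 each: d_min = (z_{α/2} + z_β)·√(2/n).
z-sum = 1.960 + 1.645 = 3.605.
d_min = 3.605 × √(2/588) = 3.605 × 0.0583 = 0.210.

d_min ≈ 0.21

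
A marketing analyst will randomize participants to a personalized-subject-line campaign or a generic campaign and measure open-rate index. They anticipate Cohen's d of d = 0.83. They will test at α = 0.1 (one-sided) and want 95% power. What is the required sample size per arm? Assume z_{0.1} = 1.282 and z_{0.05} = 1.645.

n = 25 per group

For two independent groups with equal n: n = 2·((z_{α} + z_β) / d)².
z_{α} + z_β = 1.282 + 1.645 = 2.927.
n = 2 × (2.927 / 0.83)² = 2 × 3.527² = 2 × 12.44 = 24.9.
Round up to the next whole participant.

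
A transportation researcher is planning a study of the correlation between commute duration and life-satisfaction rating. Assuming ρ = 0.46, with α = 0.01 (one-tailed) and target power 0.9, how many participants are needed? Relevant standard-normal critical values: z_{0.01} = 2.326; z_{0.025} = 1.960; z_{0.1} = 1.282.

Fisher's z: C = ½·ln((1+r)/(1−r)) = ½·ln(2.7037) = 0.4973.
n = ((z_{α} + z_β)/C)² + 3.
(2.326 + 1.282) / 0.4973 = 3.608 / 0.4973 = 7.255.
n = 7.255² + 3 = 52.64 + 3 = 55.6.
Round up.

n = 56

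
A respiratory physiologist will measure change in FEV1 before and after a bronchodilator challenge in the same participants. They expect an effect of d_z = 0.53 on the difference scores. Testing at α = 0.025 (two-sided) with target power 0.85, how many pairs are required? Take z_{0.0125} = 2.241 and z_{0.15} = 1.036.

For a paired (one-sample on differences) test: n = ((z_{α/2} + z_β) / d)².
z_{α/2} + z_β = 2.241 + 1.036 = 3.277.
n = (3.277 / 0.53)² = 6.183² = 38.23.
Round up.

n = 39 pairs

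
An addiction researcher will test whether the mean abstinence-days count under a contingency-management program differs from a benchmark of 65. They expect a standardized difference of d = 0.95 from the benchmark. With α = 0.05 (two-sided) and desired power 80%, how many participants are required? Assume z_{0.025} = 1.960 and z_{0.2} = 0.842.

n = 9

For a one-sample test: n = ((z_{α/2} + z_β) / d)².
z_{α/2} + z_β = 1.960 + 0.842 = 2.802.
n = (2.802 / 0.95)² = 2.949² = 8.70.
Round up.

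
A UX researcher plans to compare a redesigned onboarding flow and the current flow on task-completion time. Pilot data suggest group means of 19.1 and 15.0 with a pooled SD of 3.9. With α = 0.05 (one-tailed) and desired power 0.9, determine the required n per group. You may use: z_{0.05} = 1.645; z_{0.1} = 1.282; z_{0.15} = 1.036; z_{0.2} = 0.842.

n = 16 per group

Cohen's d = |M₁ − M₂| / SD_pooled = |19.1 − 15.0| / 3.9 = 4.1 / 3.9 = 1.051.
For two independent groups with equal n: n = 2·((z_{α} + z_β) / d)².
z_{α} + z_β = 1.645 + 1.282 = 2.927.
n = 2 × (2.927 / 1.051)² = 2 × 2.785² = 2 × 7.76 = 15.5.
Round up to the next whole participant.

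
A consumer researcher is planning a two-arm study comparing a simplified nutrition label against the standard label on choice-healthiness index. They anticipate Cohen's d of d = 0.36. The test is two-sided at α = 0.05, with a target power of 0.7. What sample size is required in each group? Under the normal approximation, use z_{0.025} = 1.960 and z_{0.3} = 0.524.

For two independent groups with equal n: n = 2·((z_{α/2} + z_β) / d)².
z_{α/2} + z_β = 1.960 + 0.524 = 2.484.
n = 2 × (2.484 / 0.36)² = 2 × 6.900² = 2 × 47.61 = 95.2.
Round up to the next whole participant.

n = 96 per group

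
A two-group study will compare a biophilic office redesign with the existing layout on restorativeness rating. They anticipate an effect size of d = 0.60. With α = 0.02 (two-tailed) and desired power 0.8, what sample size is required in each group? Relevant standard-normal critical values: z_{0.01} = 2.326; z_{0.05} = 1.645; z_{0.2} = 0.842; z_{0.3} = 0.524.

n = 56 per group

For two independent groups with equal n: n = 2·((z_{α/2} + z_β) / d)².
z_{α/2} + z_β = 2.326 + 0.842 = 3.168.
n = 2 × (3.168 / 0.60)² = 2 × 5.280² = 2 × 27.88 = 55.8.
Round up to the next whole participant.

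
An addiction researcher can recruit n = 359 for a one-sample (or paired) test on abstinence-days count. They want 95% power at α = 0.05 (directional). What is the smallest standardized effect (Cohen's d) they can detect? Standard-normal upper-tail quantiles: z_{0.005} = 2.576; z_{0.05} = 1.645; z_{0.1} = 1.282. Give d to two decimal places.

d_min ≈ 0.17

For a single sample (or paired design) of n = 359: d_min = (z_{α} + z_β)/√n.
z-sum = 1.645 + 1.645 = 3.290.
d_min = 3.290 / √359 = 3.290 / 18.947 = 0.174.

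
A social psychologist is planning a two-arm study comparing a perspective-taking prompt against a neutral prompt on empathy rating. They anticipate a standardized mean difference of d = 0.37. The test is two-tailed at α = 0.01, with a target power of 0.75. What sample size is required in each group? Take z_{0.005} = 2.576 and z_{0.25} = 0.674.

For two independent groups with equal n: n = 2·((z_{α/2} + z_β) / d)².
z_{α/2} + z_β = 2.576 + 0.674 = 3.250.
n = 2 × (3.250 / 0.37)² = 2 × 8.784² = 2 × 77.15 = 154.3.
Round up to the next whole participant.

n = 155 per group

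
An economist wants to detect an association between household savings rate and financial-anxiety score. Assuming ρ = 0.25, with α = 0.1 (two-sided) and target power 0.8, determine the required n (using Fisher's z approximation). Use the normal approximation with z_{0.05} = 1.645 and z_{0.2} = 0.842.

n = 98

Fisher's z: C = ½·ln((1+r)/(1−r)) = ½·ln(1.6667) = 0.2554.
n = ((z_{α/2} + z_β)/C)² + 3.
(1.645 + 0.842) / 0.2554 = 2.487 / 0.2554 = 9.738.
n = 9.738² + 3 = 94.82 + 3 = 97.8.
Round up.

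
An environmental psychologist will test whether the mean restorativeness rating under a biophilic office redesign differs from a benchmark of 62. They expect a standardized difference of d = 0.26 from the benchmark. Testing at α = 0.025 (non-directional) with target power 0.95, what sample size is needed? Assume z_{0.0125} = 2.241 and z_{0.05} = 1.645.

For a one-sample test: n = ((z_{α/2} + z_β) / d)².
z_{α/2} + z_β = 2.241 + 1.645 = 3.886.
n = (3.886 / 0.26)² = 14.946² = 223.39.
Round up.

n = 224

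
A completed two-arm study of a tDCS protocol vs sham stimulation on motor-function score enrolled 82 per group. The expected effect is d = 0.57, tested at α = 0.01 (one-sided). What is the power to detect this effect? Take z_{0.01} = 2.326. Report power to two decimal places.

power ≈ 0.91

For two equal groups, power = Φ(d·√(n/2) − z_{α}).
d·√(n/2) = 0.57 × √(82/2) = 0.57 × 6.403 = 3.650.
z_β = 3.650 − 2.326 = 1.324.
Power = Φ(1.324) = 0.907.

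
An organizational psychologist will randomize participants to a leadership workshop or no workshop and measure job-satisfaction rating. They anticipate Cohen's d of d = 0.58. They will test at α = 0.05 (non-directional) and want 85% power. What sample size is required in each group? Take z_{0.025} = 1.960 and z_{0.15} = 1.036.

For two independent groups with equal n: n = 2·((z_{α/2} + z_β) / d)².
z_{α/2} + z_β = 1.960 + 1.036 = 2.996.
n = 2 × (2.996 / 0.58)² = 2 × 5.166² = 2 × 26.68 = 53.4.
Round up to the next whole participant.

n = 54 per group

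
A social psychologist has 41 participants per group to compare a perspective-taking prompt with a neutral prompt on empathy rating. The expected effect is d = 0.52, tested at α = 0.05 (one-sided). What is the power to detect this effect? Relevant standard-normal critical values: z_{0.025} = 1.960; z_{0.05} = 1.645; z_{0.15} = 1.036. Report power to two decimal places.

power ≈ 0.76

For two equal groups, power = Φ(d·√(n/2) − z_{α}).
d·√(n/2) = 0.52 × √(41/2) = 0.52 × 4.528 = 2.354.
z_β = 2.354 − 1.645 = 0.709.
Power = Φ(0.709) = 0.761.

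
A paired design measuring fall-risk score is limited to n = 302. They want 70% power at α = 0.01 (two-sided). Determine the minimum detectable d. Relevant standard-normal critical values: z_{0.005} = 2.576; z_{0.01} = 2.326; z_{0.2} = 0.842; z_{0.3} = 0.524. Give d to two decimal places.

d_min ≈ 0.18

For a single sample (or paired design) of n = 302: d_min = (z_{α/2} + z_β)/√n.
z-sum = 2.576 + 0.524 = 3.100.
d_min = 3.100 / √302 = 3.100 / 17.378 = 0.178.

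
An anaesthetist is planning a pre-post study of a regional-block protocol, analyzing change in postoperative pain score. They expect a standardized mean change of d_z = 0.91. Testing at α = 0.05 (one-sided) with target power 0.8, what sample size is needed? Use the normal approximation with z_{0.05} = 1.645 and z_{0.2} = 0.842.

n = 8 pairs

For a paired (one-sample on differences) test: n = ((z_{α} + z_β) / d)².
z_{α} + z_β = 1.645 + 0.842 = 2.487.
n = (2.487 / 0.91)² = 2.733² = 7.47.
Round up.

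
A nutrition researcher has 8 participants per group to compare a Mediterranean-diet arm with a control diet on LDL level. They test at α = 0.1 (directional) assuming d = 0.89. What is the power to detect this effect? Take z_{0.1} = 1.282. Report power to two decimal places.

For two equal groups, power = Φ(d·√(n/2) − z_{α}).
d·√(n/2) = 0.89 × √(8/2) = 0.89 × 2.000 = 1.780.
z_β = 1.780 − 1.282 = 0.498.
Power = Φ(0.498) = 0.691.

power ≈ 0.69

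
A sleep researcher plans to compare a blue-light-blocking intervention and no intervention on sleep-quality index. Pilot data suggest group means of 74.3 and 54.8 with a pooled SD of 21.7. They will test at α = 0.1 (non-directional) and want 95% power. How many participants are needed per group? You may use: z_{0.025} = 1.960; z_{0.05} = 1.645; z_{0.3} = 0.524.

Cohen's d = |M₁ − M₂| / SD_pooled = |74.3 − 54.8| / 21.7 = 19.5 / 21.7 = 0.899.
For two independent groups with equal n: n = 2·((z_{α/2} + z_β) / d)².
z_{α/2} + z_β = 1.645 + 1.645 = 3.290.
n = 2 × (3.290 / 0.899)² = 2 × 3.660² = 2 × 13.39 = 26.8.
Round up to the next whole participant.

n = 27 per group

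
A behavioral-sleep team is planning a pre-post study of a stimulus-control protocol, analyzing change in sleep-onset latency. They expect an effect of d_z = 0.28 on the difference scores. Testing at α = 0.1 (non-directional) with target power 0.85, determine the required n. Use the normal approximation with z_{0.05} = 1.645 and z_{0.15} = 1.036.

For a paired (one-sample on differences) test: n = ((z_{α/2} + z_β) / d)².
z_{α/2} + z_β = 1.645 + 1.036 = 2.681.
n = (2.681 / 0.28)² = 9.575² = 91.68.
Round up.

n = 92 pairs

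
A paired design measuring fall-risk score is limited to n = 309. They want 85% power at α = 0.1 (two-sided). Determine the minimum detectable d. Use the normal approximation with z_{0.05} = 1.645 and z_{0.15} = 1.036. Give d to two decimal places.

For a single sample (or paired design) of n = 309: d_min = (z_{α/2} + z_β)/√n.
z-sum = 1.645 + 1.036 = 2.681.
d_min = 2.681 / √309 = 2.681 / 17.578 = 0.153.

d_min ≈ 0.15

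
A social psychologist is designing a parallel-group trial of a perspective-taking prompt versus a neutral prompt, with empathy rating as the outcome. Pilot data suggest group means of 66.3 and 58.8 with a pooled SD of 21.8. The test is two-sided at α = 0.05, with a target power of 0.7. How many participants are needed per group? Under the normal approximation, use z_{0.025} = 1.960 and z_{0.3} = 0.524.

Cohen's d = |M₁ − M₂| / SD_pooled = |66.3 − 58.8| / 21.8 = 7.5 / 21.8 = 0.344.
For two independent groups with equal n: n = 2·((z_{α/2} + z_β) / d)².
z_{α/2} + z_β = 1.960 + 0.524 = 2.484.
n = 2 × (2.484 / 0.344)² = 2 × 7.221² = 2 × 52.14 = 104.3.
Round up to the next whole participant.

n = 105 per group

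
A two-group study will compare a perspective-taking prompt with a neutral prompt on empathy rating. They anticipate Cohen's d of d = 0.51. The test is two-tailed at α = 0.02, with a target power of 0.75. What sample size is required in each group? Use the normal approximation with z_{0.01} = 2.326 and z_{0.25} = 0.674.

n = 70 per group

For two independent groups with equal n: n = 2·((z_{α/2} + z_β) / d)².
z_{α/2} + z_β = 2.326 + 0.674 = 3.000.
n = 2 × (3.000 / 0.51)² = 2 × 5.882² = 2 × 34.60 = 69.2.
Round up to the next whole participant.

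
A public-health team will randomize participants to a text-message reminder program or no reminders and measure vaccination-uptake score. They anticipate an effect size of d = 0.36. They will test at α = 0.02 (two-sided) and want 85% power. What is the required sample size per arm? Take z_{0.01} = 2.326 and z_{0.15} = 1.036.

n = 175 per group

For two independent groups with equal n: n = 2·((z_{α/2} + z_β) / d)².
z_{α/2} + z_β = 2.326 + 1.036 = 3.362.
n = 2 × (3.362 / 0.36)² = 2 × 9.339² = 2 × 87.21 = 174.4.
Round up to the next whole participant.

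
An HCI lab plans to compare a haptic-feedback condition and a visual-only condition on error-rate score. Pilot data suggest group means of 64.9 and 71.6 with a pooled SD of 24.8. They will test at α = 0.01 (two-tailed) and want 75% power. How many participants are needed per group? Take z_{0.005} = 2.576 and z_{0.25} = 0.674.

n = 290 per group

Cohen's d = |M₁ − M₂| / SD_pooled = |64.9 − 71.6| / 24.8 = 6.7 / 24.8 = 0.270.
For two independent groups with equal n: n = 2·((z_{α/2} + z_β) / d)².
z_{α/2} + z_β = 2.576 + 0.674 = 3.250.
n = 2 × (3.250 / 0.270)² = 2 × 12.037² = 2 × 144.89 = 289.8.
Round up to the next whole participant.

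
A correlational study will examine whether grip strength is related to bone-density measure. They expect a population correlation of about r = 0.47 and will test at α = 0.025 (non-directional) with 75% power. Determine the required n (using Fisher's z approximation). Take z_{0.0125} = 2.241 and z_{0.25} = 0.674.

Fisher's z: C = ½·ln((1+r)/(1−r)) = ½·ln(2.7736) = 0.5101.
n = ((z_{α/2} + z_β)/C)² + 3.
(2.241 + 0.674) / 0.5101 = 2.915 / 0.5101 = 5.715.
n = 5.715² + 3 = 32.66 + 3 = 35.7.
Round up.

n = 36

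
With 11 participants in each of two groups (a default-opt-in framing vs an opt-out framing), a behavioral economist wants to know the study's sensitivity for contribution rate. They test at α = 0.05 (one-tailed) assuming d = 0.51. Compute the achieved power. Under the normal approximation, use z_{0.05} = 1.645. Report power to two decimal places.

For two equal groups, power = Φ(d·√(n/2) − z_{α}).
d·√(n/2) = 0.51 × √(11/2) = 0.51 × 2.345 = 1.196.
z_β = 1.196 − 1.645 = -0.449.
Power = Φ(-0.449) = 0.327.

power ≈ 0.33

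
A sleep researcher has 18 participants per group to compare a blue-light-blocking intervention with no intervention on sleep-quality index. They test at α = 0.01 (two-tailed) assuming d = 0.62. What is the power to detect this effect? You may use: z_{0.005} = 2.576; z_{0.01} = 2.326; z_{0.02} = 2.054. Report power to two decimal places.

power ≈ 0.24

For two equal groups, power = Φ(d·√(n/2) − z_{α/2}).
d·√(n/2) = 0.62 × √(18/2) = 0.62 × 3.000 = 1.860.
z_β = 1.860 − 2.576 = -0.716.
Power = Φ(-0.716) = 0.237.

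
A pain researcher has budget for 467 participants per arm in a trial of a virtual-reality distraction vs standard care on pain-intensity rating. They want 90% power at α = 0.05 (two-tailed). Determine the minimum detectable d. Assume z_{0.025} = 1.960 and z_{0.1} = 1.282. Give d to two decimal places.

For two independent groups of n = 467 each: d_min = (z_{α/2} + z_β)·√(2/n).
z-sum = 1.960 + 1.282 = 3.242.
d_min = 3.242 × √(2/467) = 3.242 × 0.0654 = 0.212.

d_min ≈ 0.21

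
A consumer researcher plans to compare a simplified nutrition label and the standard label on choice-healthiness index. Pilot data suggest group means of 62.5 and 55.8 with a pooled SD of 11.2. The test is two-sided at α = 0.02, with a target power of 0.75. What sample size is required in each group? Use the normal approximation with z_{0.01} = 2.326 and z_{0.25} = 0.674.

n = 51 per group

Cohen's d = |M₁ − M₂| / SD_pooled = |62.5 − 55.8| / 11.2 = 6.7 / 11.2 = 0.598.
For two independent groups with equal n: n = 2·((z_{α/2} + z_β) / d)².
z_{α/2} + z_β = 2.326 + 0.674 = 3.000.
n = 2 × (3.000 / 0.598)² = 2 × 5.017² = 2 × 25.17 = 50.3.
Round up to the next whole participant.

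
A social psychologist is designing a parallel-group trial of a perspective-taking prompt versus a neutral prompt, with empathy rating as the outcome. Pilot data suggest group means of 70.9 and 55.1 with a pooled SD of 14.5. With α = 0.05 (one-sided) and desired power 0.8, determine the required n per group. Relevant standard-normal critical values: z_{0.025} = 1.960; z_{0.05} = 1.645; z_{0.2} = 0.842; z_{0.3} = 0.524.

Cohen's d = |M₁ − M₂| / SD_pooled = |70.9 − 55.1| / 14.5 = 15.8 / 14.5 = 1.090.
For two independent groups with equal n: n = 2·((z_{α} + z_β) / d)².
z_{α} + z_β = 1.645 + 0.842 = 2.487.
n = 2 × (2.487 / 1.090)² = 2 × 2.282² = 2 × 5.21 = 10.4.
Round up to the next whole participant.

n = 11 per group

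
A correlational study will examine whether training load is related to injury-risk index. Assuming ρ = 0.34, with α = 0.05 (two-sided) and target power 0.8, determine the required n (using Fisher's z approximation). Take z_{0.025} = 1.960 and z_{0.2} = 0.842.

Fisher's z: C = ½·ln((1+r)/(1−r)) = ½·ln(2.0303) = 0.3541.
n = ((z_{α/2} + z_β)/C)² + 3.
(1.960 + 0.842) / 0.3541 = 2.802 / 0.3541 = 7.913.
n = 7.913² + 3 = 62.62 + 3 = 65.6.
Round up.

n = 66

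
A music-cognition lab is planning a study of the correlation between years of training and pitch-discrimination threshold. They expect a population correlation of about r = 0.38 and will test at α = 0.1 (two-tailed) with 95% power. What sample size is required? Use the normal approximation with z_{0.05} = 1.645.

Fisher's z: C = ½·ln((1+r)/(1−r)) = ½·ln(2.2258) = 0.4001.
n = ((z_{α/2} + z_β)/C)² + 3.
(1.645 + 1.645) / 0.4001 = 3.290 / 0.4001 = 8.223.
n = 8.223² + 3 = 67.62 + 3 = 70.6.
Round up.

n = 71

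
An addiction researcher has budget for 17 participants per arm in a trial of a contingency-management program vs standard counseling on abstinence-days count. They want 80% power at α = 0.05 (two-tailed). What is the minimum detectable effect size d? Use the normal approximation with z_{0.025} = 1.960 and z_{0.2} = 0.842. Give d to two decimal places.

For two independent groups of n = 17 each: d_min = (z_{α/2} + z_β)·√(2/n).
z-sum = 1.960 + 0.842 = 2.802.
d_min = 2.802 × √(2/17) = 2.802 × 0.3430 = 0.961.

d_min ≈ 0.96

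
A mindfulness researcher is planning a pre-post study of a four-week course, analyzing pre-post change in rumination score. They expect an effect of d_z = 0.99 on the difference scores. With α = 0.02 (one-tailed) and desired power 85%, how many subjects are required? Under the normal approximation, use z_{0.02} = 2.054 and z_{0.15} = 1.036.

For a paired (one-sample on differences) test: n = ((z_{α} + z_β) / d)².
z_{α} + z_β = 2.054 + 1.036 = 3.090.
n = (3.090 / 0.99)² = 3.121² = 9.74.
Round up.

n = 10 pairs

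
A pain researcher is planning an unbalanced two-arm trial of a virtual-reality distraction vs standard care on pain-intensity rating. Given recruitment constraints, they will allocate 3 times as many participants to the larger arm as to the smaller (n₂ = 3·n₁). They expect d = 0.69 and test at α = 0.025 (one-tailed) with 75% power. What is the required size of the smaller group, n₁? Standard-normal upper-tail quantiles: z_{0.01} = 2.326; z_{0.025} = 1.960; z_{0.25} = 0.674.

n₁ = 20

With allocation ratio k = n₂/n₁ = 3, Var(x̄₁−x̄₂) = σ²(1/n₁ + 1/(k·n₁)) = σ²·(k+1)/(k·n₁).
So n₁ = (1 + 1/k)·((z_{α} + z_β)/d)² = 1.333 × (2.634/0.69)².
n₁ = 1.333 × 14.57 = 19.4.
Round up: n₁ = 20, giving n₂ = 3 × 20 = 60.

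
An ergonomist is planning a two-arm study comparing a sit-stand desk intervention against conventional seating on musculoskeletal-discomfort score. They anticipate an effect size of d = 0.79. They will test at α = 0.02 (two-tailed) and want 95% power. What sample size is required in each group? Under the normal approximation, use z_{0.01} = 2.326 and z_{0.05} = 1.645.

For two independent groups with equal n: n = 2·((z_{α/2} + z_β) / d)².
z_{α/2} + z_β = 2.326 + 1.645 = 3.971.
n = 2 × (3.971 / 0.79)² = 2 × 5.027² = 2 × 25.27 = 50.5.
Round up to the next whole participant.

n = 51 per group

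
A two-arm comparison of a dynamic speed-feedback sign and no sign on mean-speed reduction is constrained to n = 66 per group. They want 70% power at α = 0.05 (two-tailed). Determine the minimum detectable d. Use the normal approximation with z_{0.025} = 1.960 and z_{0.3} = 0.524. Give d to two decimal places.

d_min ≈ 0.43

For two independent groups of n = 66 each: d_min = (z_{α/2} + z_β)·√(2/n).
z-sum = 1.960 + 0.524 = 2.484.
d_min = 2.484 × √(2/66) = 2.484 × 0.1741 = 0.432.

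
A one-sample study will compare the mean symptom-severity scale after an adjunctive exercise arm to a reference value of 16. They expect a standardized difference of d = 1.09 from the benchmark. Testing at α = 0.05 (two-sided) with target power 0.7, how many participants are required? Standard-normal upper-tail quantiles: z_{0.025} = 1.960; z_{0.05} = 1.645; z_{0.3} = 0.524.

For a one-sample test: n = ((z_{α/2} + z_β) / d)².
z_{α/2} + z_β = 1.960 + 0.524 = 2.484.
n = (2.484 / 1.09)² = 2.279² = 5.19.
Round up.

n = 6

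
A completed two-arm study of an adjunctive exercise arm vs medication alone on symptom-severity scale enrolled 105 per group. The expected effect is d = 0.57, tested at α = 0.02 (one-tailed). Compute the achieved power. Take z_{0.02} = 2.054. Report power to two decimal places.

power ≈ 0.98

For two equal groups, power = Φ(d·√(n/2) − z_{α}).
d·√(n/2) = 0.57 × √(105/2) = 0.57 × 7.246 = 4.130.
z_β = 4.130 − 2.054 = 2.076.
Power = Φ(2.076) = 0.981.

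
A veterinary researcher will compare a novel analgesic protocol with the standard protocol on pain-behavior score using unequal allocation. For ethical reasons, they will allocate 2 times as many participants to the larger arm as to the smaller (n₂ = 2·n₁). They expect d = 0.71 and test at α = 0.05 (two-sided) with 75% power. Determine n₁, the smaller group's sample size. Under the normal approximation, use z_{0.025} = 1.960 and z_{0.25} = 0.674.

With allocation ratio k = n₂/n₁ = 2, Var(x̄₁−x̄₂) = σ²(1/n₁ + 1/(k·n₁)) = σ²·(k+1)/(k·n₁).
So n₁ = (1 + 1/k)·((z_{α/2} + z_β)/d)² = 1.500 × (2.634/0.71)².
n₁ = 1.500 × 13.76 = 20.6.
Round up: n₁ = 21, giving n₂ = 2 × 21 = 42.

n₁ = 21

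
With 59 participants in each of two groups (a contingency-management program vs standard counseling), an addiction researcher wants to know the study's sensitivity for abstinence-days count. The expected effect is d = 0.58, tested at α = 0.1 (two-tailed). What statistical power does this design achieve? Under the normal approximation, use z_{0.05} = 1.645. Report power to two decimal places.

For two equal groups, power = Φ(d·√(n/2) − z_{α/2}).
d·√(n/2) = 0.58 × √(59/2) = 0.58 × 5.431 = 3.150.
z_β = 3.150 − 1.645 = 1.505.
Power = Φ(1.505) = 0.934.

power ≈ 0.93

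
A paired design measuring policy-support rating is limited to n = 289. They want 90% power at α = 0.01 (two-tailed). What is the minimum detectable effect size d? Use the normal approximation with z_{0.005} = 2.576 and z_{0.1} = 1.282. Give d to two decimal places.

For a single sample (or paired design) of n = 289: d_min = (z_{α/2} + z_β)/√n.
z-sum = 2.576 + 1.282 = 3.858.
d_min = 3.858 / √289 = 3.858 / 17.000 = 0.227.

d_min ≈ 0.23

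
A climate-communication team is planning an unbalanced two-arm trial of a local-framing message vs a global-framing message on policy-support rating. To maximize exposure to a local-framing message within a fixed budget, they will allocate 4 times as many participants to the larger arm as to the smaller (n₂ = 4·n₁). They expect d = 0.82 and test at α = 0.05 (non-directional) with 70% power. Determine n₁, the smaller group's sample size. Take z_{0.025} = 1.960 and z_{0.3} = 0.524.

With allocation ratio k = n₂/n₁ = 4, Var(x̄₁−x̄₂) = σ²(1/n₁ + 1/(k·n₁)) = σ²·(k+1)/(k·n₁).
So n₁ = (1 + 1/k)·((z_{α/2} + z_β)/d)² = 1.250 × (2.484/0.82)².
n₁ = 1.250 × 9.18 = 11.5.
Round up: n₁ = 12, giving n₂ = 4 × 12 = 48.

n₁ = 12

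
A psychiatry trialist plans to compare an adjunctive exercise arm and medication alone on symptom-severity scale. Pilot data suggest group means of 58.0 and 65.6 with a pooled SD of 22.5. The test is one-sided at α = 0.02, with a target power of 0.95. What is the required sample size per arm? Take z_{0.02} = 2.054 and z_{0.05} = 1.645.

Cohen's d = |M₁ − M₂| / SD_pooled = |58.0 − 65.6| / 22.5 = 7.6 / 22.5 = 0.338.
For two independent groups with equal n: n = 2·((z_{α} + z_β) / d)².
z_{α} + z_β = 2.054 + 1.645 = 3.699.
n = 2 × (3.699 / 0.338)² = 2 × 10.944² = 2 × 119.77 = 239.5.
Round up to the next whole participant.

n = 240 per group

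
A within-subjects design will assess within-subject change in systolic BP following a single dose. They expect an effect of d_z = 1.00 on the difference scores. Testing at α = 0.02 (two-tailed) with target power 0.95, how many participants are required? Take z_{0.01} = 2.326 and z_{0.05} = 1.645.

n = 16 pairs

For a paired (one-sample on differences) test: n = ((z_{α/2} + z_β) / d)².
z_{α/2} + z_β = 2.326 + 1.645 = 3.971.
n = (3.971 / 1.00)² = 3.971² = 15.77.
Round up.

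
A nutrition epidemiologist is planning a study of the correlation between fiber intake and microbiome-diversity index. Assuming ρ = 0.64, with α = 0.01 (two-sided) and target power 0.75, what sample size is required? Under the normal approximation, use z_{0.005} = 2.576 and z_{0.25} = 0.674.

Fisher's z: C = ½·ln((1+r)/(1−r)) = ½·ln(4.5556) = 0.7582.
n = ((z_{α/2} + z_β)/C)² + 3.
(2.576 + 0.674) / 0.7582 = 3.250 / 0.7582 = 4.286.
n = 4.286² + 3 = 18.37 + 3 = 21.4.
Round up.

n = 22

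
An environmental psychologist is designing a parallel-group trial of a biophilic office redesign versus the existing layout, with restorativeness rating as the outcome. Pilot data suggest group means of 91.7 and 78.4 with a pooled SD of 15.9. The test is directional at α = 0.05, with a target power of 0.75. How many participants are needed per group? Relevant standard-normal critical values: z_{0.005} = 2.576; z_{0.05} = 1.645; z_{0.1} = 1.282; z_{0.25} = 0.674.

Cohen's d = |M₁ − M₂| / SD_pooled = |91.7 − 78.4| / 15.9 = 13.3 / 15.9 = 0.836.
For two independent groups with equal n: n = 2·((z_{α} + z_β) / d)².
z_{α} + z_β = 1.645 + 0.674 = 2.319.
n = 2 × (2.319 / 0.836)² = 2 × 2.774² = 2 × 7.69 = 15.4.
Round up to the next whole participant.

n = 16 per group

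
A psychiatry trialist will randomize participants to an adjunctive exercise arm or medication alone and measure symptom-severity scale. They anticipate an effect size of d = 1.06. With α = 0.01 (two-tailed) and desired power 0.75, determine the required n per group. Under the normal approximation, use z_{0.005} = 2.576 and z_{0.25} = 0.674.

For two independent groups with equal n: n = 2·((z_{α/2} + z_β) / d)².
z_{α/2} + z_β = 2.576 + 0.674 = 3.250.
n = 2 × (3.250 / 1.06)² = 2 × 3.066² = 2 × 9.40 = 18.8.
Round up to the next whole participant.

n = 19 per group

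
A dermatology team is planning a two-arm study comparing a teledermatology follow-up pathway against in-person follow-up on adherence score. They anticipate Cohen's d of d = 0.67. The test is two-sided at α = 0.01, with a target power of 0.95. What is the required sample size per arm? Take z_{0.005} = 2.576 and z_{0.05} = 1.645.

n = 80 per group

For two independent groups with equal n: n = 2·((z_{α/2} + z_β) / d)².
z_{α/2} + z_β = 2.576 + 1.645 = 4.221.
n = 2 × (4.221 / 0.67)² = 2 × 6.300² = 2 × 39.69 = 79.4.
Round up to the next whole participant.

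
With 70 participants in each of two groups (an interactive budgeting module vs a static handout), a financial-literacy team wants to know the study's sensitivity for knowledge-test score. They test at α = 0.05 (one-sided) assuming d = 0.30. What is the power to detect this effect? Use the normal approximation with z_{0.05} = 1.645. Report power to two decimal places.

power ≈ 0.55

For two equal groups, power = Φ(d·√(n/2) − z_{α}).
d·√(n/2) = 0.30 × √(70/2) = 0.30 × 5.916 = 1.775.
z_β = 1.775 − 1.645 = 0.130.
Power = Φ(0.130) = 0.552.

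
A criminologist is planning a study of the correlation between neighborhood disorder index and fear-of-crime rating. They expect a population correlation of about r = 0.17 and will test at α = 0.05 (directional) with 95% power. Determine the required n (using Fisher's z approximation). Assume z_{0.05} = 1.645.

Fisher's z: C = ½·ln((1+r)/(1−r)) = ½·ln(1.4096) = 0.1717.
n = ((z_{α} + z_β)/C)² + 3.
(1.645 + 1.645) / 0.1717 = 3.290 / 0.1717 = 19.161.
n = 19.161² + 3 = 367.16 + 3 = 370.2.
Round up.

n = 371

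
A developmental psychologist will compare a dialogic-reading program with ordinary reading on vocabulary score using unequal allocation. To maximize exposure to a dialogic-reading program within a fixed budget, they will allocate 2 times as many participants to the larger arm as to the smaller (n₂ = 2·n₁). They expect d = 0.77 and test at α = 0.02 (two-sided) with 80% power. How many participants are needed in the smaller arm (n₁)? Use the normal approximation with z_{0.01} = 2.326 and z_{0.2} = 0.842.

n₁ = 26

With allocation ratio k = n₂/n₁ = 2, Var(x̄₁−x̄₂) = σ²(1/n₁ + 1/(k·n₁)) = σ²·(k+1)/(k·n₁).
So n₁ = (1 + 1/k)·((z_{α/2} + z_β)/d)² = 1.500 × (3.168/0.77)².
n₁ = 1.500 × 16.93 = 25.4.
Round up: n₁ = 26, giving n₂ = 2 × 26 = 52.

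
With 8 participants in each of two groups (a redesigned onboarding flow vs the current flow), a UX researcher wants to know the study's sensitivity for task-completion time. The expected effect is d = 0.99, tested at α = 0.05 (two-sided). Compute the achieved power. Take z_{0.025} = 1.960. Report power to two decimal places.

power ≈ 0.51

For two equal groups, power = Φ(d·√(n/2) − z_{α/2}).
d·√(n/2) = 0.99 × √(8/2) = 0.99 × 2.000 = 1.980.
z_β = 1.980 − 1.960 = 0.020.
Power = Φ(0.020) = 0.508.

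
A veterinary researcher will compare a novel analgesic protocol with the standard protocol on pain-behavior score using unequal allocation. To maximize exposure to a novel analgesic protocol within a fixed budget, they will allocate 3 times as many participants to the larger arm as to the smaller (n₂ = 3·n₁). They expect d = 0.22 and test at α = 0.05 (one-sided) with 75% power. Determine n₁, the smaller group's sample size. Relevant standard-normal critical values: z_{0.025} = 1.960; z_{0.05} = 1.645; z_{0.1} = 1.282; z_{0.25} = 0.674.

With allocation ratio k = n₂/n₁ = 3, Var(x̄₁−x̄₂) = σ²(1/n₁ + 1/(k·n₁)) = σ²·(k+1)/(k·n₁).
So n₁ = (1 + 1/k)·((z_{α} + z_β)/d)² = 1.333 × (2.319/0.22)².
n₁ = 1.333 × 111.11 = 148.1.
Round up: n₁ = 149, giving n₂ = 3 × 149 = 447.

n₁ = 149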